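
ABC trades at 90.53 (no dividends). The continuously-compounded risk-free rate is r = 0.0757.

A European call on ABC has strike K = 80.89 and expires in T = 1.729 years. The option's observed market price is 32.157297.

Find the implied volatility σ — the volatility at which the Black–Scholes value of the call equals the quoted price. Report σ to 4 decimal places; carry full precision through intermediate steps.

sigma = 0.5059

At σ = 0.5059 the Black–Scholes value reproduces the quote:
σ√T = 0.5059·√1.729 = 0.665215
d₁ = (ln(S/K) + (r+σ²/2)T) / (σ√T) = (ln(90.53/80.89) + (0.0757+0.5059²/2)·1.729) / 0.665215 = (0.112591 + 0.352141) / 0.665215 = 0.698619
d₂ = d₁ − σ√T = 0.698619 − 0.665215 = 0.033404
e^{−rT} = 0.877318
N(d₁) = 0.757605,  N(d₂) = 0.513324
V = S·N(d₁) − K·e^{−rT}·N(d₂) = 68.585975 − 36.428678 = 32.157297 (the quoted price), and the Black–Scholes price is strictly increasing in σ, so σ is unique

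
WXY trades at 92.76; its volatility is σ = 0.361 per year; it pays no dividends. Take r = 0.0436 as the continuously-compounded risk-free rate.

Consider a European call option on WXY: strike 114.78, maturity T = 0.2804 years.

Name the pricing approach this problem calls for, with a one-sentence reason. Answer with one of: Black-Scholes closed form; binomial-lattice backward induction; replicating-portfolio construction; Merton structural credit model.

Key observation: the instrument is a plain European call (strike 114.78) on a lognormal asset; the exact continuous-time formula applies directly.

framework: Black-Scholes closed form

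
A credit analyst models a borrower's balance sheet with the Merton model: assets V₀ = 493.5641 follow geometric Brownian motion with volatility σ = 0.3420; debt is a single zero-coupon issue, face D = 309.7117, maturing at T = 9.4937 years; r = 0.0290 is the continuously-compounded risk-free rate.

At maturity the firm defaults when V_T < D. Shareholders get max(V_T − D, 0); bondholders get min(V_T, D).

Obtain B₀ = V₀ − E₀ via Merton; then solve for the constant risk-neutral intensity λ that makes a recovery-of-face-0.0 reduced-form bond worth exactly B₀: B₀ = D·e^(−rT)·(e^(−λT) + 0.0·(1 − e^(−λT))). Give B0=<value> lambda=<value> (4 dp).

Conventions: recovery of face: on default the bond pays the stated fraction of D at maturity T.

Apply the equity-as-call identities (strike 309.7117, horizon 9.4937 years):
d₁ = [ln(V₀/D) + (r + σ²/2)T] / (σ√T)
   = [ln(493.5641/309.7117) + (0.0290 + 0.5·0.3420²)·9.4937] / (0.3420·√9.4937)
   = [0.466011 + 0.830528] / 1.053765 = 1.230387
d₂ = d₁ − σ√T = 1.230387 − 1.053765 = 0.176622
N(d₁) = 0.890724,  N(d₂) = 0.570097,  e^(−rT) = 0.759331
E₀ = V₀·N(d₁) − D·e^(−rT)·N(d₂)
   = 493.5641·0.890724 − 309.7117·0.759331·0.570097 = 305.557430
B₀ = V₀ − E₀ = 493.5641 − 305.557430 = 188.006670
e^(−λT) = (B₀·e^(rT)/D − 0)/(1 − 0) = (188.0067·1.316948/309.7117 − 0)/1 = 0.79943747
λ = −ln(0.79943747)/9.4937 = 0.023578

B0=188.0067 lambda=0.0236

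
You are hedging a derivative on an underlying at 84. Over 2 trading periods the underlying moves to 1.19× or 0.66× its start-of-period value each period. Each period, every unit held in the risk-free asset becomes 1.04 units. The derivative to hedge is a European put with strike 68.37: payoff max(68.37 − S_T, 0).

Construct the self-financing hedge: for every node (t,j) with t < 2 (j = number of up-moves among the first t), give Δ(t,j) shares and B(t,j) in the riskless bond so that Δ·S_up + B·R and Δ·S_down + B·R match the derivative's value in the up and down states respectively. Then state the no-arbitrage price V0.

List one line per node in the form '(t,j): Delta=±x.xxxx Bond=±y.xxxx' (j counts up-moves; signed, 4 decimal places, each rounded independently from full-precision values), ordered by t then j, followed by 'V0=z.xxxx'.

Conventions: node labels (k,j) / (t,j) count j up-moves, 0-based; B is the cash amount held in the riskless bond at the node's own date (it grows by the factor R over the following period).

(0,0): Delta=-0.2167 Bond=21.4569
(1,0): Delta=-1.0000 Bond=65.7404
(1,1): Delta=-0.0452 Bond=5.1737
V0=3.2527

No-arbitrage ⇒ martingale measure with p* = (R−d)/(u−d) = 0.7170.
Payoffs at expiry: V(2,0)=31.7796, V(2,1)=2.3964, V(2,2)=0.0000
Node (1,0) S=55.4400: V=(p*·2.3964+(1−p*)·31.7796)/1.04=10.3004; Δ=(2.3964−31.7796)/(65.9736−36.5904)=-1.0000; B=V−Δ·S=65.7404
Node (1,1) S=99.9600: V=(p*·0.0000+(1−p*)·2.3964)/1.04=0.6521; Δ=(0.0000−2.3964)/(118.9524−65.9736)=-0.0452; B=V−Δ·S=5.1737
Node (0,0) S=84.0000: V=(p*·0.6521+(1−p*)·10.3004)/1.04=3.2527; Δ=(0.6521−10.3004)/(99.9600−55.4400)=-0.2167; B=V−Δ·S=21.4569
Sanity check at the root: Δ(0,0)·S0 + B(0,0) reproduces V0 = 3.2527.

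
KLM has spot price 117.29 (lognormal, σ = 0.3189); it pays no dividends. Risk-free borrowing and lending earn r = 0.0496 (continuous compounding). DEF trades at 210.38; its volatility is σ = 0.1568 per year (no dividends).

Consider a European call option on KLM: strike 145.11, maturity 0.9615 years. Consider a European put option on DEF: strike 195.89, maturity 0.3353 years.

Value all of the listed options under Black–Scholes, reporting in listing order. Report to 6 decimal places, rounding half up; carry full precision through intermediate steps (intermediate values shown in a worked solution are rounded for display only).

[KLM call K=145.11]
σ√T = 0.3189·√0.9615 = 0.312701
d₁ = (ln(S/K) + (r+σ²/2)T) / (σ√T) = (ln(117.29/145.11) + (0.0496+0.3189²/2)·0.9615) / 0.312701 = (-0.212843 + 0.096581) / 0.312701 = -0.371797
d₂ = d₁ − σ√T = -0.371797 − 0.312701 = -0.684498
e^{−rT} = 0.953429
N(d₁) = 0.355022,  N(d₂) = 0.246830
price = S·N(d₁) − K·e^{−rT}·N(d₂) = 41.640534 − 34.149500 = 7.491033
[DEF put K=195.89]
σ√T = 0.1568·√0.3353 = 0.090795
d₁ = (ln(S/K) + (r+σ²/2)T) / (σ√T) = (ln(210.38/195.89) + (0.0496+0.1568²/2)·0.3353) / 0.090795 = (0.071362 + 0.020753) / 0.090795 = 1.014535
d₂ = d₁ − σ√T = 1.014535 − 0.090795 = 0.923740
e^{−rT} = 0.983507
N(−d₁) = 0.155164,  N(−d₂) = 0.177811
price = K·e^{−rT}·N(−d₂) − S·N(−d₁) = 34.256886 − 32.643349 = 1.613537

price(KLM call K=145.11) = 7.491033
price(DEF put K=195.89) = 1.613537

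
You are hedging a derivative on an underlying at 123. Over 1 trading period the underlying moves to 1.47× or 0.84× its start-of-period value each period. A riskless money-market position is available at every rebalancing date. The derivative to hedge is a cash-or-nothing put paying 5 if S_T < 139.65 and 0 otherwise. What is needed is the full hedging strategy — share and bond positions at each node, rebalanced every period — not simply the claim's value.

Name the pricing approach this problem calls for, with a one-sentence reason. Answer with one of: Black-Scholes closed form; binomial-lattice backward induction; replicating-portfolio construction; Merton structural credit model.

Key observation: the mandate to exhibit the hedge at every date and state singles out the replicating-portfolio construction on the 1-period tree with factors 1.47 and 0.84 from 123.

framework: replicating-portfolio construction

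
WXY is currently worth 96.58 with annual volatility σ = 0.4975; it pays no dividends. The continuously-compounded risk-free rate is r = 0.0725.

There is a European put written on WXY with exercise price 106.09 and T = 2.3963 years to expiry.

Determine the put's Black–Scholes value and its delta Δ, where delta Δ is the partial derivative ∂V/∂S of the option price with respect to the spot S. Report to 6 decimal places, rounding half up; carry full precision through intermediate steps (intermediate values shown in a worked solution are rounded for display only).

σ√T = 0.4975·√2.3963 = 0.770129
d₁ = (ln(S/K) + (r+σ²/2)T) / (σ√T) = (ln(96.58/106.09) + (0.0725+0.4975²/2)·2.3963) / 0.770129 = (-0.093916 + 0.470281) / 0.770129 = 0.488704
d₂ = d₁ − σ√T = 0.488704 − 0.770129 = -0.281425
e^{−rT} = 0.840522
N(−d₁) = 0.312526,  N(−d₂) = 0.610808
Put price V = K·e^{−rT}·N(−d₂) − S·N(−d₁) = 54.466364 − 30.183728 = 24.282636
Δ = −N(−d₁) = -0.312526

price = 24.282636
Δ = -0.312526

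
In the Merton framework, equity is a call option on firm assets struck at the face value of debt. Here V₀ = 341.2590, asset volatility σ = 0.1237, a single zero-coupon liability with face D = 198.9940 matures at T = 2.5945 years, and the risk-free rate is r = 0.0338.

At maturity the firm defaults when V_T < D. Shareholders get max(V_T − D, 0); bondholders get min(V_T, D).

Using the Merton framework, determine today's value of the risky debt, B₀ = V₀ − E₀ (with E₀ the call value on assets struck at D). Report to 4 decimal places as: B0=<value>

B0=182.2755

With assets at 341.2590 and a single debt payment of 198.9940 at 2.5945 years:
d₁ = [ln(V₀/D) + (r + σ²/2)T] / (σ√T)
   = [ln(341.2590/198.9940) + (0.0338 + 0.5·0.1237²)·2.5945] / (0.1237·√2.5945)
   = [0.539367 + 0.107544] / 0.199249 = 3.246745
d₂ = d₁ − σ√T = 3.246745 − 0.199249 = 3.047496
N(d₁) = 0.999416,  N(d₂) = 0.998846,  e^(−rT) = 0.916041
E₀ = V₀·N(d₁) − D·e^(−rT)·N(d₂)
   = 341.2590·0.999416 − 198.9940·0.916041·0.998846 = 158.983466
B₀ = V₀ − E₀ = 341.2590 − 158.983466 = 182.275534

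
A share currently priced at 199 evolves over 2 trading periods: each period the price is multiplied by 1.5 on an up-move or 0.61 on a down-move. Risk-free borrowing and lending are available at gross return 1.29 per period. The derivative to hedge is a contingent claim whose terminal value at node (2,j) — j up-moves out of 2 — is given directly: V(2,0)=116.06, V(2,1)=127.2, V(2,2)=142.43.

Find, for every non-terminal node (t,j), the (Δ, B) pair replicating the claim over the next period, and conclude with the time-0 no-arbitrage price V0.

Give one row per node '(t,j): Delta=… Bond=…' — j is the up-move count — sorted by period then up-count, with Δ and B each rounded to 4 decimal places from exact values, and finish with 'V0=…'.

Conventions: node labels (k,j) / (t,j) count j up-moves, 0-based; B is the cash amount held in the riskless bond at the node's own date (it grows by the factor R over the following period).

(0,0): Delta=0.0624 Bond=68.9829
(1,0): Delta=0.1031 Bond=84.0502
(1,1): Delta=0.0573 Bond=90.5128
V0=81.4077

Risk-neutral probability p* = (R−d)/(u−d) = (1.29−0.61)/(1.5−0.61) = 0.7640.
At maturity the claim pays: V(2,0)=116.0600, V(2,1)=127.2000, V(2,2)=142.4300
Node (1,0) S=121.3900: V=(p*·127.2000+(1−p*)·116.0600)/1.29=96.5670; Δ=(127.2000−116.0600)/(182.0850−74.0479)=0.1031; B=V−Δ·S=84.0502
Node (1,1) S=298.5000: V=(p*·142.4300+(1−p*)·127.2000)/1.29=107.6251; Δ=(142.4300−127.2000)/(447.7500−182.0850)=0.0573; B=V−Δ·S=90.5128
Node (0,0) S=199.0000: V=(p*·107.6251+(1−p*)·96.5670)/1.29=81.4077; Δ=(107.6251−96.5670)/(298.5000−121.3900)=0.0624; B=V−Δ·S=68.9829
Verification: the root portfolio costs Δ(0,0)·S0 + B(0,0) = 81.4077, matching V0.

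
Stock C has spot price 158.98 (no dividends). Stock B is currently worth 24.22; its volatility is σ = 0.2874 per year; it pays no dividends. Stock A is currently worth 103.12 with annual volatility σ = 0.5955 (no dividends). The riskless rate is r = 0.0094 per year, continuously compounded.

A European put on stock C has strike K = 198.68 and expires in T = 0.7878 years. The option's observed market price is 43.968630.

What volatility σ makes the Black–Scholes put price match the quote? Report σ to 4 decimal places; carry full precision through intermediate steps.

sigma = 0.3042

At σ = 0.3042 the Black–Scholes value reproduces the quote:
σ√T = 0.3042·√0.7878 = 0.270002
d₁ = (ln(S/K) + (r+σ²/2)T) / (σ√T) = (ln(158.98/198.68) + (0.0094+0.3042²/2)·0.7878) / 0.270002 = (-0.222917 + 0.043856) / 0.270002 = -0.663184
d₂ = d₁ − σ√T = -0.663184 − 0.270002 = -0.933186
e^{−rT} = 0.992622
N(−d₁) = 0.746394,  N(−d₂) = 0.824638
V = K·e^{−rT}·N(−d₂) − S·N(−d₁) = 162.630308 − 118.661678 = 43.968630 (equal to the quote); since ∂V/∂σ > 0 for all σ, the implied volatility is unique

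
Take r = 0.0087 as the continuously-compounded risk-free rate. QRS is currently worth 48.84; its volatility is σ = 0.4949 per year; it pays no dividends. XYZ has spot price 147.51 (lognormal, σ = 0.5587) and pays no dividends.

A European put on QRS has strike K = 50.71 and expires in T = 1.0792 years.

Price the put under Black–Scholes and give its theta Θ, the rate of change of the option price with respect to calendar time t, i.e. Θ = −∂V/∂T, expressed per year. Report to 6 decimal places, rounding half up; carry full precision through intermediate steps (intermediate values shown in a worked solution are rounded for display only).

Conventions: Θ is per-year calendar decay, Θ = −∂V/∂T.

σ√T = 0.4949·√1.0792 = 0.514125
d₁ = (ln(S/K) + (r+σ²/2)T) / (σ√T) = (ln(48.84/50.71) + (0.0087+0.4949²/2)·1.0792) / 0.514125 = (-0.037573 + 0.141551) / 0.514125 = 0.202242
d₂ = d₁ − σ√T = 0.202242 − 0.514125 = -0.311883
e^{−rT} = 0.990655
N(−d₁) = 0.419864,  N(−d₂) = 0.622435
Put price V = K·e^{−rT}·N(−d₂) − S·N(−d₁) = 31.268719 − 20.506145 = 10.762574
φ(d₁) = (1/√(2π))·e^{−d₁²/2} = 0.390866
Θ = −S·φ(d₁)·σ/(2√T) + r·K·e^{−rT}·N(−d₂) = −4.547163 + 0.272038 = -4.275125

price = 10.762574
Θ = -4.275125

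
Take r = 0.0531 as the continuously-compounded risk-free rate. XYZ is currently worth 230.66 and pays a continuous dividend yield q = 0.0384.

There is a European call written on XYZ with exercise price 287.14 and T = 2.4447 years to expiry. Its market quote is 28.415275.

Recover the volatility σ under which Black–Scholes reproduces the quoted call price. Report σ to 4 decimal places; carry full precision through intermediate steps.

sigma = 0.3270

At σ = 0.3270 the Black–Scholes value reproduces the quote:
σ√T = 0.327·√2.4447 = 0.511282
d₁ = (ln(S/K) + (r−q+σ²/2)T) / (σ√T) = (ln(230.66/287.14) + (0.0531−0.0384+0.327²/2)·2.4447) / 0.511282 = (-0.219025 + 0.166642) / 0.511282 = -0.102455
d₂ = d₁ − σ√T = -0.102455 − 0.511282 = -0.613737
e^{−rT} = 0.878259
e^{−qT} = 0.910395
N(d₁) = 0.459198,  N(d₂) = 0.269695
V = S·e^{−qT}·N(d₁) − K·e^{−rT}·N(d₂) = 96.427749 − 68.012474 = 28.415275 (the observed quote) — the price is monotone increasing in volatility, hence this σ is the only solution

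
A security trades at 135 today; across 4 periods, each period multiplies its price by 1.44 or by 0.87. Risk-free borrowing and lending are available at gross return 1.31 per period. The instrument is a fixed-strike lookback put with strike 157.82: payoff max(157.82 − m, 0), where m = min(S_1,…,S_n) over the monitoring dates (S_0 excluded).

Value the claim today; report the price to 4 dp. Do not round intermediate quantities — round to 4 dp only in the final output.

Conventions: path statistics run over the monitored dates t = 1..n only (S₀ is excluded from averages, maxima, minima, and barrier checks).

No-arbitrage gives p* = (R−d)/(u−d) = 0.7719: enumerate every path, weight its payoff by its p*-probability, and discount by R^4.
Enumerate all 2^4 = 16 price paths (U = up ×1.44, D = down ×0.87); each path with k up-moves has probability p*^k·(1−p*)^(4−k).
DDDD: m=77.3412, payoff=80.4788, prob=0.002706
UDDD: m=128.0130, payoff=29.8070, prob=0.009158
DUDD: m=117.4500, payoff=40.3700, prob=0.009158
UUDD: m=194.4000, payoff=0.0000, prob=0.030995
DDUD: m=102.1815, payoff=55.6385, prob=0.009158
UDUD: m=169.1280, payoff=0.0000, prob=0.030995
DUUD: m=117.4500, payoff=40.3700, prob=0.030995
UUUD: m=194.4000, payoff=0.0000, prob=0.104906
DDDU: m=88.8979, payoff=68.9221, prob=0.009158
UDDU: m=147.1414, payoff=10.6786, prob=0.030995
DUDU: m=117.4500, payoff=40.3700, prob=0.030995
UUDU: m=194.4000, payoff=0.0000, prob=0.104906
DDUU: m=102.1815, payoff=55.6385, prob=0.030995
UDUU: m=169.1280, payoff=0.0000, prob=0.104906
DUUU: m=117.4500, payoff=40.3700, prob=0.104906
UUUU: m=194.4000, payoff=0.0000, prob=0.355068
Price = Σ prob·payoff / R^4 = 10.794202 / 2.944999 = 3.6653

price = 3.6653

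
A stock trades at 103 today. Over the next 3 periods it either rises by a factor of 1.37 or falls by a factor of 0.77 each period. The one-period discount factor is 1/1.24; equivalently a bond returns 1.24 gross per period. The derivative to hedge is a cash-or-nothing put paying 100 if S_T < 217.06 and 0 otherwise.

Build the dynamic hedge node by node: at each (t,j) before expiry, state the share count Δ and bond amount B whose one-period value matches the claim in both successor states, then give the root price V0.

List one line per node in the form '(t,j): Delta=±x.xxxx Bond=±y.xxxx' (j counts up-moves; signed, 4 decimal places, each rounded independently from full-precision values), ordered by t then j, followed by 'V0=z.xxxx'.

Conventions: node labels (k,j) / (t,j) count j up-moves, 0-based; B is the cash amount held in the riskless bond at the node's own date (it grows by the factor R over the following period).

No-arbitrage ⇒ martingale measure with p* = (R−d)/(u−d) = 0.7833.
Expiry values: V(3,0)=100.0000, V(3,1)=100.0000, V(3,2)=100.0000, V(3,3)=0.0000
  t=2,j=0: stock 61.0687 → up 83.6641 (V=100.0000), down 47.0229 (V=100.0000). Price 80.6452; hedge Δ=0.0000, bond B=80.6452.
  t=2,j=1: stock 108.6547 → up 148.8569 (V=100.0000), down 83.6641 (V=100.0000). Price 80.6452; hedge Δ=0.0000, bond B=80.6452.
  t=2,j=2: stock 193.3207 → up 264.8494 (V=0.0000), down 148.8569 (V=100.0000). Price 17.4731; hedge Δ=-0.8621, bond B=184.1398.
  t=1,j=0: stock 79.3100 → up 108.6547 (V=80.6452), down 61.0687 (V=80.6452). Price 65.0364; hedge Δ=0.0000, bond B=65.0364.
  t=1,j=1: stock 141.1100 → up 193.3207 (V=17.4731), down 108.6547 (V=80.6452). Price 25.1294; hedge Δ=-0.7461, bond B=130.4161.
  t=0,j=0: stock 103.0000 → up 141.1100 (V=25.1294), down 79.3100 (V=65.0364). Price 27.2386; hedge Δ=-0.6457, bond B=93.7504.
As a check, the time-0 holding Δ(0,0)·S0 + B(0,0) comes to 27.2386 — exactly V0.

(0,0): Delta=-0.6457 Bond=93.7504
(1,0): Delta=0.0000 Bond=65.0364
(1,1): Delta=-0.7461 Bond=130.4161
(2,0): Delta=0.0000 Bond=80.6452
(2,1): Delta=0.0000 Bond=80.6452
(2,2): Delta=-0.8621 Bond=184.1398
V0=27.2386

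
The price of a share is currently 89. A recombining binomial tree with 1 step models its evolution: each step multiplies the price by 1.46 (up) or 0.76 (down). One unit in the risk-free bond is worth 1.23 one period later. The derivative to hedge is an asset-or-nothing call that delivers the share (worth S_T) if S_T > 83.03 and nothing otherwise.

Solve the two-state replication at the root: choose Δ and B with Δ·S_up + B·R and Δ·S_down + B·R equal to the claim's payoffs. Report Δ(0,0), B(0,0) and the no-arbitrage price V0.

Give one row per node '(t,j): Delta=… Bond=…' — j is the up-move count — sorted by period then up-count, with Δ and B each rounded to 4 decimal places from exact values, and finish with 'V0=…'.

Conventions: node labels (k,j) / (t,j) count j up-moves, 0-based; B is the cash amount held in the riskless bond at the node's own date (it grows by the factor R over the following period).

(0,0): Delta=2.0857 Bond=-114.6973
V0=70.9312

Under the risk-neutral measure, an up-move has probability p* = (R−d)/(u−d) = 0.6714 and values discount at R = 1.23.
Expiry values: V(1,0)=0.0000, V(1,1)=129.9400
(0,0): S=89.0000. Δ = (V_up−V_dn)/(S_up−S_dn) = (129.9400−0.0000)/(129.9400−67.6400) = 2.0857. V = [p*·129.9400 + (1−p*)·0.0000]/1.23 = 70.9312. B = V − Δ·S = -114.6973.
Check: Δ(0,0)·S0 + B(0,0) = 70.9312 = V0.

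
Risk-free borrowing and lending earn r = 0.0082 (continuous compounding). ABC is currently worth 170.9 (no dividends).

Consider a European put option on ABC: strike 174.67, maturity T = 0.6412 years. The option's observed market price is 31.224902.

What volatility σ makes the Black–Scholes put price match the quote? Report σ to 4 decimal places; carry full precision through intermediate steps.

At σ = 0.5452 the Black–Scholes value reproduces the quote:
σ√T = 0.5452·√0.6412 = 0.436569
d₁ = (ln(S/K) + (r+σ²/2)T) / (σ√T) = (ln(170.9/174.67) + (0.0082+0.5452²/2)·0.6412) / 0.436569 = (-0.021820 + 0.100554) / 0.436569 = 0.180347
d₂ = d₁ − σ√T = 0.180347 − 0.436569 = -0.256221
e^{−rT} = 0.994756
N(−d₁) = 0.428440,  N(−d₂) = 0.601110
V = K·e^{−rT}·N(−d₂) − S·N(−d₁) = 104.445279 − 73.220377 = 31.224902 (equal to the quote); since ∂V/∂σ > 0 for all σ, the implied volatility is unique

sigma = 0.5452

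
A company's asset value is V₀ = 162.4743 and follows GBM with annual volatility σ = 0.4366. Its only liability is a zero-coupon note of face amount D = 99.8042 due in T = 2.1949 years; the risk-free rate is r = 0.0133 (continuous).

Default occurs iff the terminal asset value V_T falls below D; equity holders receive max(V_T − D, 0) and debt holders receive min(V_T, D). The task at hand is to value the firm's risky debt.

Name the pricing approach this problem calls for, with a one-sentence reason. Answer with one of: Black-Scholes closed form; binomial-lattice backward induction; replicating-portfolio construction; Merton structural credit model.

Key observation: a levered firm with one bullet debt due at 2.1949 years is the canonical structural-credit setup: equity is a call on the firm's assets struck at the face value.

framework: Merton structural credit model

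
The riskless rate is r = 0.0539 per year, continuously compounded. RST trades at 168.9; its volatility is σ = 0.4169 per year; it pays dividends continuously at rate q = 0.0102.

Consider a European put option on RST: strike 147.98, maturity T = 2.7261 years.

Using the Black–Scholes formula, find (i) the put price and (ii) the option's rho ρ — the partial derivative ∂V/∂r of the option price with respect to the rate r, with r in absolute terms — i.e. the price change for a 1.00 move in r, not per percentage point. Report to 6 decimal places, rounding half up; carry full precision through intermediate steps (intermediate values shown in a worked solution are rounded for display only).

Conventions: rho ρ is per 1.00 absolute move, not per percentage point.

σ√T = 0.4169·√2.7261 = 0.688340
d₁ = (ln(S/K) + (r−q+σ²/2)T) / (σ√T) = (ln(168.9/147.98) + (0.0539−0.0102+0.4169²/2)·2.7261) / 0.688340 = (0.132230 + 0.356036) / 0.688340 = 0.709339
d₂ = d₁ − σ√T = 0.709339 − 0.688340 = 0.020999
e^{−rT} = 0.863349
e^{−qT} = 0.972577
N(−d₁) = 0.239057,  N(−d₂) = 0.491623
Put price V = K·e^{−rT}·N(−d₂) − S·e^{−qT}·N(−d₁) = 62.808950 − 39.269491 = 23.539459
ρ = −K·T·e^{−rT}·N(−d₂) = -171.223480

price = 23.539459
ρ = -171.223480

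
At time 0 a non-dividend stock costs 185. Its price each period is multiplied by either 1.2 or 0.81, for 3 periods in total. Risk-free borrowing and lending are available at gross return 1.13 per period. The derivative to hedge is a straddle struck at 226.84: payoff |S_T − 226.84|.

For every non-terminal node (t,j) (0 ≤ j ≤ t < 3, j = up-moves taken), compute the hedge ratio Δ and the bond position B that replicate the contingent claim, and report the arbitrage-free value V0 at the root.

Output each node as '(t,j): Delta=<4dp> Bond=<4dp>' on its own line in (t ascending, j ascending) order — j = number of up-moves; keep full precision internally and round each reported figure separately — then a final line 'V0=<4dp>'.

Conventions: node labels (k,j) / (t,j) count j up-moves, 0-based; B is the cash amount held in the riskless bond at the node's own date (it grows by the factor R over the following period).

(0,0): Delta=0.3569 Bond=-22.7257
(1,0): Delta=-1.0000 Bond=177.6490
(1,1): Delta=0.5572 Bond=-70.1583
(2,0): Delta=-1.0000 Bond=200.7434
(2,1): Delta=-1.0000 Bond=200.7434
(2,2): Delta=0.7872 Bond=-140.5337
V0=43.2978

Under the risk-neutral measure, an up-move has probability p* = (R−d)/(u−d) = 0.8205 and values discount at R = 1.13.
Expiry values: V(3,0)=128.5234, V(3,1)=81.1858, V(3,2)=11.0560, V(3,3)=92.8400
(2,0): S=121.3785. Δ = (V_up−V_dn)/(S_up−S_dn) = (81.1858−128.5234)/(145.6542−98.3166) = -1.0000. V = [p*·81.1858 + (1−p*)·128.5234]/1.13 = 79.3649. B = V − Δ·S = 200.7434.
(2,1): S=179.8200. Δ = (V_up−V_dn)/(S_up−S_dn) = (11.0560−81.1858)/(215.7840−145.6542) = -1.0000. V = [p*·11.0560 + (1−p*)·81.1858]/1.13 = 20.9234. B = V − Δ·S = 200.7434.
(2,2): S=266.4000. Δ = (V_up−V_dn)/(S_up−S_dn) = (92.8400−11.0560)/(319.6800−215.7840) = 0.7872. V = [p*·92.8400 + (1−p*)·11.0560]/1.13 = 69.1689. B = V − Δ·S = -140.5337.
(1,0): S=149.8500. Δ = (V_up−V_dn)/(S_up−S_dn) = (20.9234−79.3649)/(179.8200−121.3785) = -1.0000. V = [p*·20.9234 + (1−p*)·79.3649]/1.13 = 27.7990. B = V − Δ·S = 177.6490.
(1,1): S=222.0000. Δ = (V_up−V_dn)/(S_up−S_dn) = (69.1689−20.9234)/(266.4000−179.8200) = 0.5572. V = [p*·69.1689 + (1−p*)·20.9234]/1.13 = 53.5482. B = V − Δ·S = -70.1583.
(0,0): S=185.0000. Δ = (V_up−V_dn)/(S_up−S_dn) = (53.5482−27.7990)/(222.0000−149.8500) = 0.3569. V = [p*·53.5482 + (1−p*)·27.7990]/1.13 = 43.2978. B = V − Δ·S = -22.7257.
Sanity check at the root: Δ(0,0)·S0 + B(0,0) reproduces V0 = 43.2978.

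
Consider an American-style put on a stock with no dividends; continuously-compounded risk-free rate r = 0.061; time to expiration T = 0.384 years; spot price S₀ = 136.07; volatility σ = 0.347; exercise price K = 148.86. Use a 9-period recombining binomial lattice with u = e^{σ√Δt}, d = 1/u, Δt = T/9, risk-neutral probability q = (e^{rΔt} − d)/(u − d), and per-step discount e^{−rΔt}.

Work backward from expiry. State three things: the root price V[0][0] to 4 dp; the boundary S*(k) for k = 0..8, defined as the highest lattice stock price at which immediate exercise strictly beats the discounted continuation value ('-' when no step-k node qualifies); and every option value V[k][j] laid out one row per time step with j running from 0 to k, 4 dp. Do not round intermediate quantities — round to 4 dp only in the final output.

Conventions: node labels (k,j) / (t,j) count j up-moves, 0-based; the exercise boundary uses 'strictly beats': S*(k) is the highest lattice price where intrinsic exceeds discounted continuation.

price = 17.9451
boundary = - - - 109.7430 117.8977 109.7430 117.8977 126.6584 136.0700
tree:
17.9451
24.0122 11.9776
31.1568 17.0000 7.0227
39.1170 23.3670 10.7279 3.3578
46.7076 30.9623 15.9011 5.6159 1.1195
53.7733 39.1170 22.7077 9.1842 2.0805 0.1654
60.3502 46.7076 30.9623 14.5797 3.8419 0.3318 0.0000
66.4722 53.7733 39.1170 22.2016 7.0414 0.6656 0.0000 0.0000
72.1708 60.3502 46.7076 30.9623 12.7900 1.3354 0.0000 0.0000 0.0000
77.4752 66.4722 53.7733 39.1170 22.2016 2.6790 0.0000 0.0000 0.0000 0.0000

params: Δt=0.04267 u=1.07431 d=0.93083 q=0.50025 e^(-rΔt)=0.99740
t_9 payoffs: 77.4752 66.4722 53.7733 39.1170 22.2016 2.6790 0.0000 0.0000 0.0000 0.0000
t_8: node(8,0) S=76.6892 payoff=72.1708 vs cont=71.7838 → 72.1708 [stop]  node(8,1) S=88.5098 payoff=60.3502 vs cont=59.9633 → 60.3502 [stop]  node(8,2) S=102.1524 payoff=46.7076 vs cont=46.3207 → 46.7076 [stop]  node(8,3) S=117.8977 payoff=30.9623 vs cont=30.5754 → 30.9623 [stop]  node(8,4) S=136.0700 payoff=12.7900 vs cont=12.4031 → 12.7900 [stop]  node(8,5) S=157.0433 payoff=0.0000 vs cont=1.3354 → 1.3354 [wait]  node(8,6) S=181.2493 payoff=0.0000 vs cont=0.0000 → 0.0000 [wait]  node(8,7) S=209.1864 payoff=0.0000 vs cont=0.0000 → 0.0000 [wait]  node(8,8) S=241.4295 payoff=0.0000 vs cont=0.0000 → 0.0000 [wait]  ⇒ S*(8)=136.0700
t_7: node(7,0) S=82.3878 payoff=66.4722 vs cont=66.0853 → 66.4722 [stop]  node(7,1) S=95.0867 payoff=53.7733 vs cont=53.3863 → 53.7733 [stop]  node(7,2) S=109.7430 payoff=39.1170 vs cont=38.7301 → 39.1170 [stop]  node(7,3) S=126.6584 payoff=22.2016 vs cont=21.8147 → 22.2016 [stop]  node(7,4) S=146.1810 payoff=2.6790 vs cont=7.0414 → 7.0414 [wait]  node(7,5) S=168.7127 payoff=0.0000 vs cont=0.6656 → 0.6656 [wait]  node(7,6) S=194.7174 payoff=0.0000 vs cont=0.0000 → 0.0000 [wait]  node(7,7) S=224.7304 payoff=0.0000 vs cont=0.0000 → 0.0000 [wait]  ⇒ S*(7)=126.6584
t_6: node(6,0) S=88.5098 payoff=60.3502 vs cont=59.9633 → 60.3502 [stop]  node(6,1) S=102.1524 payoff=46.7076 vs cont=46.3207 → 46.7076 [stop]  node(6,2) S=117.8977 payoff=30.9623 vs cont=30.5754 → 30.9623 [stop]  node(6,3) S=136.0700 payoff=12.7900 vs cont=14.5797 → 14.5797 [wait]  node(6,4) S=157.0433 payoff=0.0000 vs cont=3.8419 → 3.8419 [wait]  node(6,5) S=181.2493 payoff=0.0000 vs cont=0.3318 → 0.3318 [wait]  node(6,6) S=209.1864 payoff=0.0000 vs cont=0.0000 → 0.0000 [wait]  ⇒ S*(6)=117.8977
t_5: node(5,0) S=95.0867 payoff=53.7733 vs cont=53.3863 → 53.7733 [stop]  node(5,1) S=109.7430 payoff=39.1170 vs cont=38.7301 → 39.1170 [stop]  node(5,2) S=126.6584 payoff=22.2016 vs cont=22.7077 → 22.7077 [wait]  node(5,3) S=146.1810 payoff=2.6790 vs cont=9.1842 → 9.1842 [wait]  node(5,4) S=168.7127 payoff=0.0000 vs cont=2.0805 → 2.0805 [wait]  node(5,5) S=194.7174 payoff=0.0000 vs cont=0.1654 → 0.1654 [wait]  ⇒ S*(5)=109.7430
t_4: node(4,0) S=102.1524 payoff=46.7076 vs cont=46.3207 → 46.7076 [stop]  node(4,1) S=117.8977 payoff=30.9623 vs cont=30.8278 → 30.9623 [stop]  node(4,2) S=136.0700 payoff=12.7900 vs cont=15.9011 → 15.9011 [wait]  node(4,3) S=157.0433 payoff=0.0000 vs cont=5.6159 → 5.6159 [wait]  node(4,4) S=181.2493 payoff=0.0000 vs cont=1.1195 → 1.1195 [wait]  ⇒ S*(4)=117.8977
t_3: node(3,0) S=109.7430 payoff=39.1170 vs cont=38.7301 → 39.1170 [stop]  node(3,1) S=126.6584 payoff=22.2016 vs cont=23.3670 → 23.3670 [wait]  node(3,2) S=146.1810 payoff=2.6790 vs cont=10.7279 → 10.7279 [wait]  node(3,3) S=168.7127 payoff=0.0000 vs cont=3.3578 → 3.3578 [wait]  ⇒ S*(3)=109.7430
t_2: node(2,0) S=117.8977 payoff=30.9623 vs cont=31.1568 → 31.1568 [wait]  node(2,1) S=136.0700 payoff=12.7900 vs cont=17.0000 → 17.0000 [wait]  node(2,2) S=157.0433 payoff=0.0000 vs cont=7.0227 → 7.0227 [wait]  ⇒ S*(2)=-
t_1: node(1,0) S=126.6584 payoff=22.2016 vs cont=24.0122 → 24.0122 [wait]  node(1,1) S=146.1810 payoff=2.6790 vs cont=11.9776 → 11.9776 [wait]  ⇒ S*(1)=-
t_0: node(0,0) S=136.0700 payoff=12.7900 vs cont=17.9451 → 17.9451 [wait]  ⇒ S*(0)=-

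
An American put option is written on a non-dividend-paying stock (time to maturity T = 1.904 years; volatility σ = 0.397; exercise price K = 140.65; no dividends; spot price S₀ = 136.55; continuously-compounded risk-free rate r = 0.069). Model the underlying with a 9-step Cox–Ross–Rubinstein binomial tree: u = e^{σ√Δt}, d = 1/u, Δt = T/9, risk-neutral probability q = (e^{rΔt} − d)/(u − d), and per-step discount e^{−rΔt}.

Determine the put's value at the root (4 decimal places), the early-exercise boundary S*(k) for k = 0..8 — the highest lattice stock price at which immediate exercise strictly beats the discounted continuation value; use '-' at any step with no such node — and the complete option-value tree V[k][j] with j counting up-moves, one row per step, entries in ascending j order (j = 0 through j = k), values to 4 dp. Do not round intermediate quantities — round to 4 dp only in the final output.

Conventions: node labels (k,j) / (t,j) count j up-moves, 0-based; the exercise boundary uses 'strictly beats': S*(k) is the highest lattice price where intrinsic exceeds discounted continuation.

Δt=0.21156, u=1.20034, d=0.83310, q=0.49452, disc=e^(-rΔt)=0.98551
k=9 terminal: V=max(K-S,0) → 114.2521 102.6158 85.8502 61.6942 26.8901 0.0000 0.0000 0.0000 0.0000 0.0000
k=8: j=0 S=31.6863 intr=108.9637 cont=106.9255 V=108.9637[EX]; j=1 S=45.6538 intr=94.9962 cont=92.9580 V=94.9962[EX]; j=2 S=65.7781 intr=74.8719 cont=72.8337 V=74.8719[EX]; j=3 S=94.7734 intr=45.8766 cont=43.8384 V=45.8766[EX]; j=4 S=136.5500 intr=4.1000 cont=13.3955 V=13.3955[hold]; j=5 S=196.7419 intr=0.0000 cont=0.0000 V=0.0000[hold]; j=6 S=283.4666 intr=0.0000 cont=0.0000 V=0.0000[hold]; j=7 S=408.4199 intr=0.0000 cont=0.0000 V=0.0000[hold]; j=8 S=588.4532 intr=0.0000 cont=0.0000 V=0.0000[hold]  S*(8)=94.7734
k=7: j=0 S=38.0342 intr=102.6158 cont=100.5776 V=102.6158[EX]; j=1 S=54.7998 intr=85.8502 cont=83.8120 V=85.8502[EX]; j=2 S=78.9558 intr=61.6942 cont=59.6560 V=61.6942[EX]; j=3 S=113.7599 intr=26.8901 cont=29.3821 V=29.3821[hold]; j=4 S=163.9058 intr=0.0000 cont=6.6731 V=6.6731[hold]; j=5 S=236.1562 intr=0.0000 cont=0.0000 V=0.0000[hold]; j=6 S=340.2549 intr=0.0000 cont=0.0000 V=0.0000[hold]; j=7 S=490.2407 intr=0.0000 cont=0.0000 V=0.0000[hold]  S*(7)=78.9558
k=6: j=0 S=45.6538 intr=94.9962 cont=92.9580 V=94.9962[EX]; j=1 S=65.7781 intr=74.8719 cont=72.8337 V=74.8719[EX]; j=2 S=94.7734 intr=45.8766 cont=45.0528 V=45.8766[EX]; j=3 S=136.5500 intr=4.1000 cont=17.8890 V=17.8890[hold]; j=4 S=196.7419 intr=0.0000 cont=3.3242 V=3.3242[hold]; j=5 S=283.4666 intr=0.0000 cont=0.0000 V=0.0000[hold]; j=6 S=408.4199 intr=0.0000 cont=0.0000 V=0.0000[hold]  S*(6)=94.7734
k=5: j=0 S=54.7998 intr=85.8502 cont=83.8120 V=85.8502[EX]; j=1 S=78.9558 intr=61.6942 cont=59.6560 V=61.6942[EX]; j=2 S=113.7599 intr=26.8901 cont=31.5720 V=31.5720[hold]; j=3 S=163.9058 intr=0.0000 cont=10.5316 V=10.5316[hold]; j=4 S=236.1562 intr=0.0000 cont=1.6560 V=1.6560[hold]; j=5 S=340.2549 intr=0.0000 cont=0.0000 V=0.0000[hold]  S*(5)=78.9558
k=4: j=0 S=65.7781 intr=74.8719 cont=72.8337 V=74.8719[EX]; j=1 S=94.7734 intr=45.8766 cont=46.1201 V=46.1201[hold]; j=2 S=136.5500 intr=4.1000 cont=20.8604 V=20.8604[hold]; j=3 S=196.7419 intr=0.0000 cont=6.0535 V=6.0535[hold]; j=4 S=283.4666 intr=0.0000 cont=0.8249 V=0.8249[hold]  S*(4)=65.7781
k=3: j=0 S=78.9558 intr=61.6942 cont=59.7747 V=61.6942[EX]; j=1 S=113.7599 intr=26.8901 cont=33.1414 V=33.1414[hold]; j=2 S=163.9058 intr=0.0000 cont=13.3420 V=13.3420[hold]; j=3 S=236.1562 intr=0.0000 cont=3.4176 V=3.4176[hold]  S*(3)=78.9558
k=2: j=0 S=94.7734 intr=45.8766 cont=46.8849 V=46.8849[hold]; j=1 S=136.5500 intr=4.1000 cont=23.0119 V=23.0119[hold]; j=2 S=196.7419 intr=0.0000 cont=8.3120 V=8.3120[hold]  S*(2)=-
k=1: j=0 S=113.7599 intr=26.8901 cont=34.5710 V=34.5710[hold]; j=1 S=163.9058 intr=0.0000 cont=15.5144 V=15.5144[hold]  S*(1)=-
k=0: j=0 S=136.5500 intr=4.1000 cont=24.7828 V=24.7828[hold]  S*(0)=-

price = 24.7828
boundary = - - - 78.9558 65.7781 78.9558 94.7734 78.9558 94.7734
tree:
24.7828
34.5710 15.5144
46.8849 23.0119 8.3120
61.6942 33.1414 13.3420 3.4176
74.8719 46.1201 20.8604 6.0535 0.8249
85.8502 61.6942 31.5720 10.5316 1.6560 0.0000
94.9962 74.8719 45.8766 17.8890 3.3242 0.0000 0.0000
102.6158 85.8502 61.6942 29.3821 6.6731 0.0000 0.0000 0.0000
108.9637 94.9962 74.8719 45.8766 13.3955 0.0000 0.0000 0.0000 0.0000
114.2521 102.6158 85.8502 61.6942 26.8901 0.0000 0.0000 0.0000 0.0000 0.0000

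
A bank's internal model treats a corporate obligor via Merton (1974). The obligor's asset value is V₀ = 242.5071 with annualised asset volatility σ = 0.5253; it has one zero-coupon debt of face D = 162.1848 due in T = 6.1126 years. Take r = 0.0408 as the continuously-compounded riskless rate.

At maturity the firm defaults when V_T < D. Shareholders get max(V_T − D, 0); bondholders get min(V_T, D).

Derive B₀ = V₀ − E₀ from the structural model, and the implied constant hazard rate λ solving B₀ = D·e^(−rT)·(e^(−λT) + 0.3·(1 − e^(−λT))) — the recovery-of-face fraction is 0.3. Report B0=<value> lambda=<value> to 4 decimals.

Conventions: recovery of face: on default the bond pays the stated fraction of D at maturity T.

With assets at 242.5071 and a single debt payment of 162.1848 at 6.1126 years:
d₁ = [ln(V₀/D) + (r + σ²/2)T] / (σ√T)
   = [ln(242.5071/162.1848) + (0.0408 + 0.5·0.5253²)·6.1126] / (0.5253·√6.1126)
   = [0.402295 + 1.092750] / 1.298735 = 1.151155
d₂ = d₁ − σ√T = 1.151155 − 1.298735 = -0.147580
N(d₁) = 0.875166,  N(d₂) = 0.441337,  e^(−rT) = 0.779273
E₀ = V₀·N(d₁) − D·e^(−rT)·N(d₂)
   = 242.5071·0.875166 − 162.1848·0.779273·0.441337 = 156.454964
B₀ = V₀ − E₀ = 242.5071 − 156.454964 = 86.052136
e^(−λT) = (B₀·e^(rT)/D − 0.3)/(1 − 0.3) = (86.0521·1.283248/162.1848 − 0.3)/0.7 = 0.54409462
λ = −ln(0.54409462)/6.1126 = 0.099570

B0=86.0521 lambda=0.0996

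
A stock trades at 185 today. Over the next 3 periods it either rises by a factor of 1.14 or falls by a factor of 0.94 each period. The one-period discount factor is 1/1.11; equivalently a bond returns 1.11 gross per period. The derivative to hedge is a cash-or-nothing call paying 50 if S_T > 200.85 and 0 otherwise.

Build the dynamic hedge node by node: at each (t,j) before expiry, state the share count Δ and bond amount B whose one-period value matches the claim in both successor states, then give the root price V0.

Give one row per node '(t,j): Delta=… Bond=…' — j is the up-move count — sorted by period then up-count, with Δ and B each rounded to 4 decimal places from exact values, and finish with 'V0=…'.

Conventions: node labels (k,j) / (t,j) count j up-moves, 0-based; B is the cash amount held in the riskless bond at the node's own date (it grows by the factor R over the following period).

No-arbitrage ⇒ martingale measure with p* = (R−d)/(u−d) = 0.8500.
Terminal payoffs: V(3,0)=0.0000, V(3,1)=0.0000, V(3,2)=50.0000, V(3,3)=50.0000
  t=2,j=0: stock 163.4660 → up 186.3512 (V=0.0000), down 153.6580 (V=0.0000). Price 0.0000; hedge Δ=0.0000, bond B=0.0000.
  t=2,j=1: stock 198.2460 → up 226.0004 (V=50.0000), down 186.3512 (V=0.0000). Price 38.2883; hedge Δ=1.2611, bond B=-211.7117.
  t=2,j=2: stock 240.4260 → up 274.0856 (V=50.0000), down 226.0004 (V=50.0000). Price 45.0450; hedge Δ=0.0000, bond B=45.0450.
  t=1,j=0: stock 173.9000 → up 198.2460 (V=38.2883), down 163.4660 (V=0.0000). Price 29.3199; hedge Δ=1.1009, bond B=-162.1216.
  t=1,j=1: stock 210.9000 → up 240.4260 (V=45.0450), down 198.2460 (V=38.2883). Price 39.6680; hedge Δ=0.1602, bond B=5.8843.
  t=0,j=0: stock 185.0000 → up 210.9000 (V=39.6680), down 173.9000 (V=29.3199). Price 34.3386; hedge Δ=0.2797, bond B=-17.4024.
Sanity check at the root: Δ(0,0)·S0 + B(0,0) reproduces V0 = 34.3386.

(0,0): Delta=0.2797 Bond=-17.4024
(1,0): Delta=1.1009 Bond=-162.1216
(1,1): Delta=0.1602 Bond=5.8843
(2,0): Delta=0.0000 Bond=0.0000
(2,1): Delta=1.2611 Bond=-211.7117
(2,2): Delta=0.0000 Bond=45.0450
V0=34.3386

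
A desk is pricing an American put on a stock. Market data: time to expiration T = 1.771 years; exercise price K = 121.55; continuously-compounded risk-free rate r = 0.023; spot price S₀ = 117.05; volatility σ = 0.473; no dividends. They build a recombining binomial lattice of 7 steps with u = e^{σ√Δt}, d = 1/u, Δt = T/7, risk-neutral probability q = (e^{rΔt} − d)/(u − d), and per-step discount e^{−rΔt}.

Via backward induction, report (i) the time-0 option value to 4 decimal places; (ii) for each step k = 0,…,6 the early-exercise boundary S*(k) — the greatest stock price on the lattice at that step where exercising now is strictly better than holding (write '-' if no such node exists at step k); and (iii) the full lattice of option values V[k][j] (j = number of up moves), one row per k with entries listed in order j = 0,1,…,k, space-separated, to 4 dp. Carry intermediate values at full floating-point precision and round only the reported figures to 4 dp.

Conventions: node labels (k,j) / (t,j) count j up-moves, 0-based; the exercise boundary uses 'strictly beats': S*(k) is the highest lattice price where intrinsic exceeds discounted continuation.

params: Δt=0.25300 u=1.26860 d=0.78827 q=0.45295 e^(-rΔt)=0.99420
t_7 payoffs: 99.4142 85.9257 64.2181 29.2830 0.0000 0.0000 0.0000 0.0000
t_6: node(6,0) S=28.0815 payoff=93.4685 vs cont=92.7632 → 93.4685 [stop]  node(6,1) S=45.1930 payoff=76.3570 vs cont=75.6518 → 76.3570 [stop]  node(6,2) S=72.7313 payoff=48.8187 vs cont=48.1135 → 48.8187 [stop]  node(6,3) S=117.0500 payoff=4.5000 vs cont=15.9263 → 15.9263 [wait]  node(6,4) S=188.3743 payoff=0.0000 vs cont=0.0000 → 0.0000 [wait]  node(6,5) S=303.1599 payoff=0.0000 vs cont=0.0000 → 0.0000 [wait]  node(6,6) S=487.8899 payoff=0.0000 vs cont=0.0000 → 0.0000 [wait]  ⇒ S*(6)=72.7313
t_5: node(5,0) S=35.6243 payoff=85.9257 vs cont=85.2205 → 85.9257 [stop]  node(5,1) S=57.3319 payoff=64.2181 vs cont=63.5129 → 64.2181 [stop]  node(5,2) S=92.2670 payoff=29.2830 vs cont=33.7233 → 33.7233 [wait]  node(5,3) S=148.4898 payoff=0.0000 vs cont=8.6619 → 8.6619 [wait]  node(5,4) S=238.9718 payoff=0.0000 vs cont=0.0000 → 0.0000 [wait]  node(5,5) S=384.5889 payoff=0.0000 vs cont=0.0000 → 0.0000 [wait]  ⇒ S*(5)=57.3319
t_4: node(4,0) S=45.1930 payoff=76.3570 vs cont=75.6518 → 76.3570 [stop]  node(4,1) S=72.7313 payoff=48.8187 vs cont=50.1130 → 50.1130 [wait]  node(4,2) S=117.0500 payoff=4.5000 vs cont=22.2419 → 22.2419 [wait]  node(4,3) S=188.3743 payoff=0.0000 vs cont=4.7110 → 4.7110 [wait]  node(4,4) S=303.1599 payoff=0.0000 vs cont=0.0000 → 0.0000 [wait]  ⇒ S*(4)=45.1930
t_3: node(3,0) S=57.3319 payoff=64.2181 vs cont=64.0957 → 64.2181 [stop]  node(3,1) S=92.2670 payoff=29.2830 vs cont=37.2713 → 37.2713 [wait]  node(3,2) S=148.4898 payoff=0.0000 vs cont=14.2183 → 14.2183 [wait]  node(3,3) S=238.9718 payoff=0.0000 vs cont=2.5622 → 2.5622 [wait]  ⇒ S*(3)=57.3319
t_2: node(2,0) S=72.7313 payoff=48.8187 vs cont=51.7108 → 51.7108 [wait]  node(2,1) S=117.0500 payoff=4.5000 vs cont=26.6738 → 26.6738 [wait]  node(2,2) S=188.3743 payoff=0.0000 vs cont=8.8868 → 8.8868 [wait]  ⇒ S*(2)=-
t_1: node(1,0) S=92.2670 payoff=29.2830 vs cont=40.1360 → 40.1360 [wait]  node(1,1) S=148.4898 payoff=0.0000 vs cont=18.5092 → 18.5092 [wait]  ⇒ S*(1)=-
t_0: node(0,0) S=117.0500 payoff=4.5000 vs cont=30.1641 → 30.1641 [wait]  ⇒ S*(0)=-

price = 30.1641
boundary = - - - 57.3319 45.1930 57.3319 72.7313
tree:
30.1641
40.1360 18.5092
51.7108 26.6738 8.8868
64.2181 37.2713 14.2183 2.5622
76.3570 50.1130 22.2419 4.7110 0.0000
85.9257 64.2181 33.7233 8.6619 0.0000 0.0000
93.4685 76.3570 48.8187 15.9263 0.0000 0.0000 0.0000
99.4142 85.9257 64.2181 29.2830 0.0000 0.0000 0.0000 0.0000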